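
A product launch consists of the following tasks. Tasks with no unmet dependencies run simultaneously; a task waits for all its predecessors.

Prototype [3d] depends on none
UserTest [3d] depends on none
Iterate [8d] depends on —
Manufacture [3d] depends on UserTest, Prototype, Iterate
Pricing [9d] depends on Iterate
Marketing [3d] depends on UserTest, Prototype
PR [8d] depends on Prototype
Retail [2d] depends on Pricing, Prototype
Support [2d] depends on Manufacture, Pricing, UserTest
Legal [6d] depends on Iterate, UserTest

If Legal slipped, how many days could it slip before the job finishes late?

5

The longest chain is Iterate→Pricing→Retail = 8+9+2 = 19; overall finish 19 days.
Legal finishes as early as 14 and must finish by 19.
So Legal can slip 19 − 14 = 5 days.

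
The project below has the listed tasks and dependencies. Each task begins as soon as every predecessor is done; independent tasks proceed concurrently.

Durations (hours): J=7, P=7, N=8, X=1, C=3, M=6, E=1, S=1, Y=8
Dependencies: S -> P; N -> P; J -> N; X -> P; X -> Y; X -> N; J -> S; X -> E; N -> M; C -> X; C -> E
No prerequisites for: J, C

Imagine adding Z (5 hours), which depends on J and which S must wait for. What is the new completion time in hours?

22

Originally the project takes 22 hours.
With Z inserted, S now waits for max(J, Z).
New critical path: J→N→P = 7+8+7 = 22 ⇒ 22 hours.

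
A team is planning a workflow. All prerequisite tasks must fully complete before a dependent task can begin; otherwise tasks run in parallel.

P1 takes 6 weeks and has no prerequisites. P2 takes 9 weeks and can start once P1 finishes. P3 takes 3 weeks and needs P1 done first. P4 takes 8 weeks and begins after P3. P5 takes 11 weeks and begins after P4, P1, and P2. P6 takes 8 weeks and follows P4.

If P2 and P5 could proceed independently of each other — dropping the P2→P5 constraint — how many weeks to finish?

Original critical path: P1→P3→P4→P5 = 6+3+8+11 = 28 ⇒ 28 weeks.
Dropping P2→P5 doesn't change P5's earliest start (17); another predecessor still binds.
The longest chain is now P1→P3→P4→P5 = 6+3+8+11 = 28, so the workflow takes 28 weeks.

28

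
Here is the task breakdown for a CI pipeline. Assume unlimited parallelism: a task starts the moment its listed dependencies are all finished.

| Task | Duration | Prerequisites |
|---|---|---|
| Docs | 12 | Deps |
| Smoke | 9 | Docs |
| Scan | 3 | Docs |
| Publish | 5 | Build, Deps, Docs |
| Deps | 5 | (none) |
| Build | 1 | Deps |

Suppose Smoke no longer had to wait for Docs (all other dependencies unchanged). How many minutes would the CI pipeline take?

22

Before: longest chain Deps→Docs→Smoke = 5+12+9 = 26, finish 26.
Without Docs→Smoke, Smoke's earliest start moves from 17 to 0.
After: Deps→Docs→Publish = 5+12+5 = 22 → 22 minutes.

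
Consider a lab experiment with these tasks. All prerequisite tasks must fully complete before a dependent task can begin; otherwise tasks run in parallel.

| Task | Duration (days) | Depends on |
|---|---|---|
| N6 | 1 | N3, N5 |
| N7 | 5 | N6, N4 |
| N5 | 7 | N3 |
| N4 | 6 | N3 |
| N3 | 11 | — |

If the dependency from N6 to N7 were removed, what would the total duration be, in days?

Original critical path: N3→N5→N6→N7 = 11+7+1+5 = 24 ⇒ 24 days.
Without N6→N7, N7's earliest start moves from 19 to 17.
The longest chain is now N3→N4→N7 = 11+6+5 = 22, so the plan takes 22 days.

22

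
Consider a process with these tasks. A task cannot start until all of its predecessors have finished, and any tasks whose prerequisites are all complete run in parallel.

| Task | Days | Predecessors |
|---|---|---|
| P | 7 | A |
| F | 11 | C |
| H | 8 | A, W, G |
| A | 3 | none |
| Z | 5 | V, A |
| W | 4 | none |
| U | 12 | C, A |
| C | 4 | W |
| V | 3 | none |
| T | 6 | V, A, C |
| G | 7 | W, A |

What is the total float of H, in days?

1

The longest chain is W→C→U = 4+4+12 = 20; overall finish 20 days.
The longest chain containing H totals 19 days.
So H can slip 20 − 19 = 1 day.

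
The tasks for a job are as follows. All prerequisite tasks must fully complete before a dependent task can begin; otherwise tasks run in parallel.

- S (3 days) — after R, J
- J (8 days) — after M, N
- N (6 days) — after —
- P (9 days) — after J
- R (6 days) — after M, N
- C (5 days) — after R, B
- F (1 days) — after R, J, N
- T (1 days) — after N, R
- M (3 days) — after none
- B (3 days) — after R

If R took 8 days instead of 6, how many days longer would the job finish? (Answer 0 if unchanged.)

0

Baseline: N→J→P = 6+8+9 = 23 → 23 days.
R has 3 days of float (longest path through it is 20).
That remains the longest chain; total 23 days.
Change in finish: 23 − 23 = +0 days.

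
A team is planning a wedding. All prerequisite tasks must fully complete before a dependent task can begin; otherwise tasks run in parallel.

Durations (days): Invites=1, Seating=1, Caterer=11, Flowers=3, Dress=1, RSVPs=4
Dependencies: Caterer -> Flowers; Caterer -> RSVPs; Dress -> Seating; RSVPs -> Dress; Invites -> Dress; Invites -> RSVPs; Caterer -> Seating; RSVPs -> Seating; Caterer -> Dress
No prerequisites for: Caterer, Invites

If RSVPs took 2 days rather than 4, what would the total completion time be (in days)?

The binding path is Caterer→RSVPs→Dress→Seating = 11+4+1+1 = 17; finish at 17 days.
RSVPs lies on that path, so at 2 days the path becomes 15 days.
The critical path is still Caterer→RSVPs→Dress→Seating; finish is now 15 days.

15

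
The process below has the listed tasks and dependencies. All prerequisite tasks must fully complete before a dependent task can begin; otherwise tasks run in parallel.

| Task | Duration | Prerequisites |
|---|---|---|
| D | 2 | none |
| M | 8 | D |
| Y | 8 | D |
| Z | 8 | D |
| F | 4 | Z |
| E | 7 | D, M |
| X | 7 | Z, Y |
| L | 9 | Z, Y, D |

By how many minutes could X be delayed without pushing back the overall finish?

The longest chain is D→Y→L = 2+8+9 = 19; overall finish 19 minutes.
The longest chain containing X totals 17 minutes.
Float = 19 − 17 = 2.

2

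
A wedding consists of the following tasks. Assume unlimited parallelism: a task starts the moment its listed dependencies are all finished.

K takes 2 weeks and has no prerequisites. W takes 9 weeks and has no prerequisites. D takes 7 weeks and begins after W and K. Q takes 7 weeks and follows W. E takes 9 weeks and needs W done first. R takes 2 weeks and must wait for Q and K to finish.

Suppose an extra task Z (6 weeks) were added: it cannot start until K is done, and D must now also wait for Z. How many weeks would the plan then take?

18

Originally the plan takes 18 weeks.
With Z inserted, D now waits for max(W, K, Z).
New critical path: W→Q→R = 9+7+2 = 18 ⇒ 18 weeks.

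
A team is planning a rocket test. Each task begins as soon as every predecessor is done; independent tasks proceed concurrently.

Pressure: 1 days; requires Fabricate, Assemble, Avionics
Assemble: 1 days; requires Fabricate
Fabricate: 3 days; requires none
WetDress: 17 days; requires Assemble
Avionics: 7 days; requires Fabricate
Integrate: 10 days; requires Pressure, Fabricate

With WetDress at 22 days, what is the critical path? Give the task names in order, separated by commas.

Fabricate, Assemble, WetDress

Baseline: Fabricate→Assemble→WetDress = 3+1+17 = 21 → 21 days.
WetDress lies on that path, so at 22 days the path becomes 26 days.
The critical path is still Fabricate→Assemble→WetDress; finish is now 26 days.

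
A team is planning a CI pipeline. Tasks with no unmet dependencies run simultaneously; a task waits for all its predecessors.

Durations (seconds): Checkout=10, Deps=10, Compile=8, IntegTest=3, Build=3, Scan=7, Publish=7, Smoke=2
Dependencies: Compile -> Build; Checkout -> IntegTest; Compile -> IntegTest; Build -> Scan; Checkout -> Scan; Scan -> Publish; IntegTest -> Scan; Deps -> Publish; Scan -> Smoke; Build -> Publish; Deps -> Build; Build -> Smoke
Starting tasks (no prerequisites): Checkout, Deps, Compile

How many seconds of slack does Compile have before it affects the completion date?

Critical path: Checkout→IntegTest→Scan→Publish = 10+3+7+7 = 27, so the finish is 27 seconds.
Longest path through Compile: 25 seconds (earliest finish 8, latest finish 10).
Float = 27 − 25 = 2.

2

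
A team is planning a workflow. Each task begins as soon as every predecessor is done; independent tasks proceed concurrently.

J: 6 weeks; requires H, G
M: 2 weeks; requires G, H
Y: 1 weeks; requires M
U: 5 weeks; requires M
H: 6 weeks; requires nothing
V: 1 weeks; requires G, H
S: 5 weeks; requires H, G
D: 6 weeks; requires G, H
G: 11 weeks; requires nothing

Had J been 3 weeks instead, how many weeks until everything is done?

Critical path before the change: G→M→U = 11+2+5 = 18 giving 18 weeks.
J has 1 week of float (longest path through it is 17).
No other chain overtakes it, so the finish is 18 weeks.

18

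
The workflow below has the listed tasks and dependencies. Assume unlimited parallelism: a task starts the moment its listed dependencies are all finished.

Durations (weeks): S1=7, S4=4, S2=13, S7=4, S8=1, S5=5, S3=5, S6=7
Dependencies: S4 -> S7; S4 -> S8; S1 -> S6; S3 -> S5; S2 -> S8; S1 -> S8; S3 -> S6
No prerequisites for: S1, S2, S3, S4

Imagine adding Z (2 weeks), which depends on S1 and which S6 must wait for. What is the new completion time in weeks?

16

Originally the job takes 14 weeks.
With Z inserted, S6 now waits for max(S1, S3, Z).
New critical path: S1→Z→S6 = 7+2+7 = 16 ⇒ 16 weeks.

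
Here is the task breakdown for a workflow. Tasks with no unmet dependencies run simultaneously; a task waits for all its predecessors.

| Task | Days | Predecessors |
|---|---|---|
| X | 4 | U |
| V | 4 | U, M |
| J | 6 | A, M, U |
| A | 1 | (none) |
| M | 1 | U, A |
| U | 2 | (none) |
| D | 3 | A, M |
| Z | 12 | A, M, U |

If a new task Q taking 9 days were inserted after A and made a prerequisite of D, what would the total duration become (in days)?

Originally the plan takes 15 days.
With Q inserted, D now waits for max(A, M, Q).
New critical path: U→M→Z = 2+1+12 = 15 ⇒ 15 days.

15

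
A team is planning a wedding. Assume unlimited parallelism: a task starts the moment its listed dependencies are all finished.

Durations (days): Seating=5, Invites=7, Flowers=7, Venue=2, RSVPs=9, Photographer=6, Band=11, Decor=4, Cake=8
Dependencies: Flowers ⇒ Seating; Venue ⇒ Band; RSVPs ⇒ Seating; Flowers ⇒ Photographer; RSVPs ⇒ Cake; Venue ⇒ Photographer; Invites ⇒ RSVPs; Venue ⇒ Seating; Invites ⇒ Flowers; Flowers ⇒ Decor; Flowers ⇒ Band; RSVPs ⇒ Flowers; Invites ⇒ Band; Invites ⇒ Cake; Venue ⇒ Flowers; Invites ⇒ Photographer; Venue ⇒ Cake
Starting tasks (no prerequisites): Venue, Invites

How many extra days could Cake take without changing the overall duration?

Invites→RSVPs→Flowers→Band = 7+9+7+11 = 34 sets the makespan at 34 days.
The longest chain containing Cake totals 24 days.
Float = 34 − 24 = 10.

10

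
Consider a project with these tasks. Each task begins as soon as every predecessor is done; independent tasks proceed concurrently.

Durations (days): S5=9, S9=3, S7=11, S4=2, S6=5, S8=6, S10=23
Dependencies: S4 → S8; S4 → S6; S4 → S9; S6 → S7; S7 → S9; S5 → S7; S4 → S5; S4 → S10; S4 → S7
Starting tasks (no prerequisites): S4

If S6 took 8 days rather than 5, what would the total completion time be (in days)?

Actual critical path: S4→S5→S7→S9 = 2+9+11+3 = 25 ⇒ 25 days.
S6 has 4 days of float (longest path through it is 21).
The critical path is still S4→S5→S7→S9; finish is now 25 days.

25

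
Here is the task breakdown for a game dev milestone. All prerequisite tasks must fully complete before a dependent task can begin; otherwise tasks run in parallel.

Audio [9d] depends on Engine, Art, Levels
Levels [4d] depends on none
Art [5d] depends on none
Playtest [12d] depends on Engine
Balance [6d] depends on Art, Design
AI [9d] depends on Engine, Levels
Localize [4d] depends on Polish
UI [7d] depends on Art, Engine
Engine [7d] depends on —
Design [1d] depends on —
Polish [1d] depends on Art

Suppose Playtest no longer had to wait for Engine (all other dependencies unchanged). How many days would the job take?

Before: longest chain Engine→Playtest = 7+12 = 19, finish 19.
Without Engine→Playtest, Playtest's earliest start moves from 7 to 0.
New critical path: Engine→Audio = 7+9 = 16 ⇒ 16 days.

16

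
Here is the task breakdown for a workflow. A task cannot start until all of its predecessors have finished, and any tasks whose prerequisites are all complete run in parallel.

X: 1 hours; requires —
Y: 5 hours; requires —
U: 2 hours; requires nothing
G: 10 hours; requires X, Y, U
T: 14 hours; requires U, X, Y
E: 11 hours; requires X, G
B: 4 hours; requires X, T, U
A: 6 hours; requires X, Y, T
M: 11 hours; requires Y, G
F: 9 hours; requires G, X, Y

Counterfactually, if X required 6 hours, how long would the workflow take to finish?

27

Baseline: Y→G→E = 5+10+11 = 26 → 26 hours.
The longest path through X is only 22 hours, so X has float 4.
The binding chain switches to X→G→E = 6+10+11 = 27; finish 27 hours.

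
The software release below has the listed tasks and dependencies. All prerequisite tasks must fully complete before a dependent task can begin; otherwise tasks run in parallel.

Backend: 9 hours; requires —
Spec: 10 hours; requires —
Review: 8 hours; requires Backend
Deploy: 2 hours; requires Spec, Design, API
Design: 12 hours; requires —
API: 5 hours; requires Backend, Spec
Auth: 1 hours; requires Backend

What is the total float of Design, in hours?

Critical path: Spec→API→Deploy = 10+5+2 = 17, so the finish is 17 hours.
Design finishes as early as 12 and must finish by 15.
Slack of Design = 3 − 0 = 3 hours.

3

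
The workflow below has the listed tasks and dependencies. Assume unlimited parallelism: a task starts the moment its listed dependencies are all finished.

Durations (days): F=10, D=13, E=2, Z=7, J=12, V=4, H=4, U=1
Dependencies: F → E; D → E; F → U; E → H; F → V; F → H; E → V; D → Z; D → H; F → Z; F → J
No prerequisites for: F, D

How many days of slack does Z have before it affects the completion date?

2

F→J = 10+12 = 22 sets the makespan at 22 days.
The longest chain containing Z totals 20 days.
Slack of Z = 15 − 13 = 2 days.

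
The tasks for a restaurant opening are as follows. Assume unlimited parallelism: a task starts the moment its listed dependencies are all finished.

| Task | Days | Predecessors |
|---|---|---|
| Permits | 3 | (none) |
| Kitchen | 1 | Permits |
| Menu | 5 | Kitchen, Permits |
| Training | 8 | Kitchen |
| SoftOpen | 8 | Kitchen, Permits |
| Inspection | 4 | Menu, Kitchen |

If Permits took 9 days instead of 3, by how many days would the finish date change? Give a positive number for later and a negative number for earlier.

Actual critical path: Permits→Kitchen→Menu→Inspection = 3+1+5+4 = 13 ⇒ 13 days.
Permits is on the critical path; changing it to 9 makes that path 19 days.
The critical path is still Permits→Kitchen→Menu→Inspection; finish is now 19 days.
Change in finish: 19 − 13 = +6 days.

6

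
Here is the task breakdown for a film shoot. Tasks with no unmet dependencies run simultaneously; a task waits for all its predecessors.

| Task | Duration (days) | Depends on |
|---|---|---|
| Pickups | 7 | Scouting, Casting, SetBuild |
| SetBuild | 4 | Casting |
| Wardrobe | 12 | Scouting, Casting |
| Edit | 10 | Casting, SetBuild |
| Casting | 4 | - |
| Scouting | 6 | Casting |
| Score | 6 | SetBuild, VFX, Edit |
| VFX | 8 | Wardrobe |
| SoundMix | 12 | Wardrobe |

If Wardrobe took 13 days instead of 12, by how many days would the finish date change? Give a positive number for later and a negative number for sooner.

1

Actual critical path: Casting→Scouting→Wardrobe→VFX→Score = 4+6+12+8+6 = 36 ⇒ 36 days.
Since Wardrobe is critical, the +1 change carries straight to that chain (now 37 days).
That remains the longest chain; total 37 days.
Change in finish: 37 − 36 = +1 days.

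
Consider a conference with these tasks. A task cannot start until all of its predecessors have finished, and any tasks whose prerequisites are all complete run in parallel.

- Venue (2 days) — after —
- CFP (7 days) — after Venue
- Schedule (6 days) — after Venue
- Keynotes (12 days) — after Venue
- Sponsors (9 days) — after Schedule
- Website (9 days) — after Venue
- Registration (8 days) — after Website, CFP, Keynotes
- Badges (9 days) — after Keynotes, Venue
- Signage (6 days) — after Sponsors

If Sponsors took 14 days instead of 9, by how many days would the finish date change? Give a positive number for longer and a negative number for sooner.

5

The binding path is Venue→Schedule→Sponsors→Signage = 2+6+9+6 = 23; finish at 23 days.
Sponsors lies on that path, so at 14 days the path becomes 28 days.
No other chain overtakes it, so the finish is 28 days.
Change in finish: 28 − 23 = +5 days.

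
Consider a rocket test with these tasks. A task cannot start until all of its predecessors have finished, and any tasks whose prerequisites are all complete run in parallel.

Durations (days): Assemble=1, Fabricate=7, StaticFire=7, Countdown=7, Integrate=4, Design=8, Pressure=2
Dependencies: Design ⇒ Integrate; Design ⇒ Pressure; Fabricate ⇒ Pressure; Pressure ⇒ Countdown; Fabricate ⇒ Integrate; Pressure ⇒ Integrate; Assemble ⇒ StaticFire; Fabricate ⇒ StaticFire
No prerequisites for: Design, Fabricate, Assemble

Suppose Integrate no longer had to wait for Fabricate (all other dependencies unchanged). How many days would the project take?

17

With the dependency in place, Design→Pressure→Countdown = 8+2+7 = 17 sets the finish at 17 days.
Dropping Fabricate→Integrate doesn't change Integrate's earliest start (10); another predecessor still binds.
The longest chain is now Design→Pressure→Countdown = 8+2+7 = 17, so the project takes 17 days.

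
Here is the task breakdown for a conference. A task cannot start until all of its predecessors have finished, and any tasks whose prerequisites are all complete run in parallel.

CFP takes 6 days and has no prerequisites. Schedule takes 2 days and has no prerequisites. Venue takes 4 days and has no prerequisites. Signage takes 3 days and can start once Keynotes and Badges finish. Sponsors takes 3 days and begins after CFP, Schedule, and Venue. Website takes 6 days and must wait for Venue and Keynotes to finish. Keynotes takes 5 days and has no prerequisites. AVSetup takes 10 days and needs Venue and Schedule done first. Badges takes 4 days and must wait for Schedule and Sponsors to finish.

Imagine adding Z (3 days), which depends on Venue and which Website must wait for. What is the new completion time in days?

16

Originally the conference takes 16 days.
With Z inserted, Website now waits for max(Venue, Keynotes, Z).
New critical path: CFP→Sponsors→Badges→Signage = 6+3+4+3 = 16 ⇒ 16 days.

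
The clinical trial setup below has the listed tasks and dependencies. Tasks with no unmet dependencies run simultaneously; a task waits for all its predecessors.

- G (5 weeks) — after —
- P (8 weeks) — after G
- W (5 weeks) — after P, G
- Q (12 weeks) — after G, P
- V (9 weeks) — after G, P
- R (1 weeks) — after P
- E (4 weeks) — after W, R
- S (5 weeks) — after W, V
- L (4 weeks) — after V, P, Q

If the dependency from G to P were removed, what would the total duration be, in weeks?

Before: longest chain G→P→Q→L = 5+8+12+4 = 29, finish 29.
Without G→P, P's earliest start moves from 5 to 0.
The longest chain is now P→Q→L = 8+12+4 = 24, so the clinical trial setup takes 24 weeks.

24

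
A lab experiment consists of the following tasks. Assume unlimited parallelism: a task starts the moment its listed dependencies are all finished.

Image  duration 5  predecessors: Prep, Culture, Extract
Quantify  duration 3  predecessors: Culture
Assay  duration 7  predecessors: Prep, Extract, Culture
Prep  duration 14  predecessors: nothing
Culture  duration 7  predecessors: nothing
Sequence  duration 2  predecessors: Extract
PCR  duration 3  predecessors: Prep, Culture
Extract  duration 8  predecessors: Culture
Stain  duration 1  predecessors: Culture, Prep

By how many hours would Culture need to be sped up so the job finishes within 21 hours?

1

Current finish: 22 hours; target: 21.
Culture is on every critical path, so each hour cut from Culture cuts the finish by one (this holds down to a finish of 21).
Need 22 − 21 = 1 hour off Culture → Culture becomes 6 hours, finish becomes 21.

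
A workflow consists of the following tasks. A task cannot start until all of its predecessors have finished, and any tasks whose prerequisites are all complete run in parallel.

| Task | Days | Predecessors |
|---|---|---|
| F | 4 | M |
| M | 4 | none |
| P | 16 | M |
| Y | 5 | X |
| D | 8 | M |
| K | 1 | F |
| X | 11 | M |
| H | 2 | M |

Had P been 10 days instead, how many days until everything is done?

As given, the longest chain is M→P = 4+16 = 20, so the finish is 20 days.
P is on the critical path; changing it to 10 makes that path 14 days.
New critical path: M→X→Y = 4+11+5 = 20 ⇒ 20 days.

20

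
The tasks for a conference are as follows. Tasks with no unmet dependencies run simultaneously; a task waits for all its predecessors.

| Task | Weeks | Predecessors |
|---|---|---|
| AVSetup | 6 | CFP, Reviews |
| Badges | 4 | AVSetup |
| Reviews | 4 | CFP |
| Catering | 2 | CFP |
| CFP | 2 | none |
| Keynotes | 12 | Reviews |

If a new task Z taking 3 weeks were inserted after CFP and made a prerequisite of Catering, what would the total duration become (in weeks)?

Originally the conference takes 18 weeks.
With Z inserted, Catering now waits for max(CFP, Z).
New critical path: CFP→Reviews→Keynotes = 2+4+12 = 18 ⇒ 18 weeks.

18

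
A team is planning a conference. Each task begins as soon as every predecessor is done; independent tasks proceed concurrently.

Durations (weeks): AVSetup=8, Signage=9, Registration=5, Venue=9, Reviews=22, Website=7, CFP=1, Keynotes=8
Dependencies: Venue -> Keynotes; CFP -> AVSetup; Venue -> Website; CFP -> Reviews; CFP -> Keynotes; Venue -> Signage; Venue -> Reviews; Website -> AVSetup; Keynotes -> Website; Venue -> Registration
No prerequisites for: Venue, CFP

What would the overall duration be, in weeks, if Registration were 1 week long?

Actual critical path: Venue→Keynotes→Website→AVSetup = 9+8+7+8 = 32 ⇒ 32 weeks.
Registration is off the critical path — its longest chain is 14 weeks, giving 18 of slack.
No other chain overtakes it, so the finish is 32 weeks.

32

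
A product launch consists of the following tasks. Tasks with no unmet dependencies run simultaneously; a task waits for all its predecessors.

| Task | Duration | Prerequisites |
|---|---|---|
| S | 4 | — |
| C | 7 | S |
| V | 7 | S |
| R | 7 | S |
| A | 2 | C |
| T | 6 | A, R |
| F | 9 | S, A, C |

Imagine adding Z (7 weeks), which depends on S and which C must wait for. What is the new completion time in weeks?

Originally the product launch takes 22 weeks.
With Z inserted, C now waits for max(S, Z).
New critical path: S→Z→C→A→F = 4+7+7+2+9 = 29 ⇒ 29 weeks.

29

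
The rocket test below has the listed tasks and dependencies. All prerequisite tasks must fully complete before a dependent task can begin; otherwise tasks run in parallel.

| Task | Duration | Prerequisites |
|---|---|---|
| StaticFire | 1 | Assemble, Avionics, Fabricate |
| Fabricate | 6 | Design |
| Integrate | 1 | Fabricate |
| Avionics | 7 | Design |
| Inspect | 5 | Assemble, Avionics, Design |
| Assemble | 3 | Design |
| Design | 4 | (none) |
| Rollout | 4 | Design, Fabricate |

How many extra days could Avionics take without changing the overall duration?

Critical path: Design→Avionics→Inspect = 4+7+5 = 16, so the finish is 16 days.
Longest path through Avionics: 16 days (earliest finish 11, latest finish 11).
Float = 16 − 16 = 0.

0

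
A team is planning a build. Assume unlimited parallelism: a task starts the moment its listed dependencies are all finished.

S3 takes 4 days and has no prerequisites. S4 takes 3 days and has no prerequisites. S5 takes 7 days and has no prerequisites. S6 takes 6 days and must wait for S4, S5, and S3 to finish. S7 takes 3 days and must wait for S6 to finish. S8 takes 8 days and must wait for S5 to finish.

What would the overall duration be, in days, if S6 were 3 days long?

15

As given, the longest chain is S5→S6→S7 = 7+6+3 = 16, so the finish is 16 days.
Since S6 is critical, the -3 change carries straight to that chain (now 13 days).
New critical path: S5→S8 = 7+8 = 15 ⇒ 15 days.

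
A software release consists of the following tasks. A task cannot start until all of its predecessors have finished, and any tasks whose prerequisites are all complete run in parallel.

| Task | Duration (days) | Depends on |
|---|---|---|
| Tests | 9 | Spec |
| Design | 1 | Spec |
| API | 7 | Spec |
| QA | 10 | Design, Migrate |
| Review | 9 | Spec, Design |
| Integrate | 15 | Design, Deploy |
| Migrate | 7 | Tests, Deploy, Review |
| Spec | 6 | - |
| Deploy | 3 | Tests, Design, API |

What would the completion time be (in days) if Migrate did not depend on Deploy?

Original critical path: Spec→Tests→Deploy→Migrate→QA = 6+9+3+7+10 = 35 ⇒ 35 days.
Without Deploy→Migrate, Migrate's earliest start moves from 18 to 16.
After: Spec→Design→Review→Migrate→QA = 6+1+9+7+10 = 33 → 33 days.

33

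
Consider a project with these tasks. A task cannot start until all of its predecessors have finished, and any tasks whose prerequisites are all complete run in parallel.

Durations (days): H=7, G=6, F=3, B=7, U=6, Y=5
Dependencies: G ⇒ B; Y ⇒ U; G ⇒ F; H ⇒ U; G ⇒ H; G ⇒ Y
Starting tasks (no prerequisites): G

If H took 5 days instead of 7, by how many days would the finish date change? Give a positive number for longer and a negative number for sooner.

-2

Actual critical path: G→H→U = 6+7+6 = 19 ⇒ 19 days.
H is on the critical path; changing it to 5 makes that path 17 days.
The critical path is still G→H→U; finish is now 17 days.
Change in finish: 17 − 19 = -2 days.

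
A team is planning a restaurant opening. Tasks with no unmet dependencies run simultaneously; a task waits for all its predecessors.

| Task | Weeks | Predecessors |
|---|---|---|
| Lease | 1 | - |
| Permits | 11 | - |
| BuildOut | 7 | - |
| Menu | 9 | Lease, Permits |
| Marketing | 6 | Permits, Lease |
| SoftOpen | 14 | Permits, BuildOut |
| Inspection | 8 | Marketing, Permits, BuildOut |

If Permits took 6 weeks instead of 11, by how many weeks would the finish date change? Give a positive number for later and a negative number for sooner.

Critical path before the change: Permits→Marketing→Inspection = 11+6+8 = 25 giving 25 weeks.
Since Permits is critical, the -5 change carries straight to that chain (now 20 weeks).
New critical path: BuildOut→SoftOpen = 7+14 = 21 ⇒ 21 weeks.
Change in finish: 21 − 25 = -4 weeks.

-4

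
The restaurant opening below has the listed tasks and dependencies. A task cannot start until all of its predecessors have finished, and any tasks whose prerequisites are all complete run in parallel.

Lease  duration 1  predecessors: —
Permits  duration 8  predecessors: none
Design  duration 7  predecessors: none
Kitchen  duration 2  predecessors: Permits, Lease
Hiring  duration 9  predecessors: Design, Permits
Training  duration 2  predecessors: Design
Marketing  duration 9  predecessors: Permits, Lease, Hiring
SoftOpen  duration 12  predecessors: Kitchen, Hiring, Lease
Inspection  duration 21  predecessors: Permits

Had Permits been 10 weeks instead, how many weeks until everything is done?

31

Actual critical path: Permits→Hiring→SoftOpen = 8+9+12 = 29 ⇒ 29 weeks.
Permits is on the critical path; changing it to 10 makes that path 31 weeks.
That remains the longest chain; total 31 weeks.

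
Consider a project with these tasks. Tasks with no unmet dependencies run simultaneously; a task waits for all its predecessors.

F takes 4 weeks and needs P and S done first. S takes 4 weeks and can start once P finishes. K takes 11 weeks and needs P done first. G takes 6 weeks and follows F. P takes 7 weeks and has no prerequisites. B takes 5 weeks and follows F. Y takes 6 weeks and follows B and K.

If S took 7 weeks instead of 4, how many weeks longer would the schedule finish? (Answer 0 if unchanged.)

Critical path before the change: P→S→F→B→Y = 7+4+4+5+6 = 26 giving 26 weeks.
Since S is critical, the +3 change carries straight to that chain (now 29 weeks).
The critical path is still P→S→F→B→Y; finish is now 29 weeks.
Change in finish: 29 − 26 = +3 weeks.

3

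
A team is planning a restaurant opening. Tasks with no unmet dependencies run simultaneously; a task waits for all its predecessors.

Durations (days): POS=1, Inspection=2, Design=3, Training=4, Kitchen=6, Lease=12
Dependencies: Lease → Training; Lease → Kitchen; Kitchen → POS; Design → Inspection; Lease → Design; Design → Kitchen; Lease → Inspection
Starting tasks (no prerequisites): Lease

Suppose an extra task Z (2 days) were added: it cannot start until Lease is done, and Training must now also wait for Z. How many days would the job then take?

Originally the job takes 22 days.
With Z inserted, Training now waits for max(Lease, Z).
New critical path: Lease→Design→Kitchen→POS = 12+3+6+1 = 22 ⇒ 22 days.

22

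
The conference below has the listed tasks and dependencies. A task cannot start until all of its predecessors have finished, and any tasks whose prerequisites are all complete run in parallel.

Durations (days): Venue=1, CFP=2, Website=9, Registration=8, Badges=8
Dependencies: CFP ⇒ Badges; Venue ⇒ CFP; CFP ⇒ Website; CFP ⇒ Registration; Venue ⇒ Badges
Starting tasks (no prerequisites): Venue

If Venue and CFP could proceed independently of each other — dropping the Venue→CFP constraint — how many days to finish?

With the dependency in place, Venue→CFP→Website = 1+2+9 = 12 sets the finish at 12 days.
Without Venue→CFP, CFP's earliest start moves from 1 to 0.
The longest chain is now CFP→Website = 2+9 = 11, so the schedule takes 11 days.

11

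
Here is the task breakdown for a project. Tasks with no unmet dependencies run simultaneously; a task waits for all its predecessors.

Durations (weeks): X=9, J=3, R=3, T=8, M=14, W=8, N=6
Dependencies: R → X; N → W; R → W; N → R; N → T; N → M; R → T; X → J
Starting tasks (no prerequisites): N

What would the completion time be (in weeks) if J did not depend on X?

With the dependency in place, N→R→X→J = 6+3+9+3 = 21 sets the finish at 21 weeks.
Without X→J, J's earliest start moves from 18 to 0.
New critical path: N→M = 6+14 = 20 ⇒ 20 weeks.

20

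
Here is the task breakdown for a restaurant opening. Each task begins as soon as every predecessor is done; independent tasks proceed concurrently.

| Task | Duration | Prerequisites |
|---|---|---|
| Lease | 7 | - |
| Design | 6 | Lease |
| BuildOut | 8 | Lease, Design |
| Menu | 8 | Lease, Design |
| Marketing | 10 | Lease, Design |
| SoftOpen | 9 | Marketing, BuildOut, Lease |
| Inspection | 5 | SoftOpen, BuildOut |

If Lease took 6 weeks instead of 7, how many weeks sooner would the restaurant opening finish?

Actual critical path: Lease→Design→Marketing→SoftOpen→Inspection = 7+6+10+9+5 = 37 ⇒ 37 weeks.
Since Lease is critical, the -1 change carries straight to that chain (now 36 weeks).
That remains the longest chain; total 36 weeks.
Change in finish: 36 − 37 = -1 weeks.

1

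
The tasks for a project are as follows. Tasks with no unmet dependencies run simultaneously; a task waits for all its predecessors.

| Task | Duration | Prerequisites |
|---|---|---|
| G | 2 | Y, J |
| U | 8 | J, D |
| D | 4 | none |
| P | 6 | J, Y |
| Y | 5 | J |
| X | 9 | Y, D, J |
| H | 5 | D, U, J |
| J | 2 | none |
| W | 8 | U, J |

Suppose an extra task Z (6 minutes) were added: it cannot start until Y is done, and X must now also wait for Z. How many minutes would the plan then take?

22

Originally the plan takes 20 minutes.
With Z inserted, X now waits for max(Y, D, J, Z).
New critical path: J→Y→Z→X = 2+5+6+9 = 22 ⇒ 22 minutes.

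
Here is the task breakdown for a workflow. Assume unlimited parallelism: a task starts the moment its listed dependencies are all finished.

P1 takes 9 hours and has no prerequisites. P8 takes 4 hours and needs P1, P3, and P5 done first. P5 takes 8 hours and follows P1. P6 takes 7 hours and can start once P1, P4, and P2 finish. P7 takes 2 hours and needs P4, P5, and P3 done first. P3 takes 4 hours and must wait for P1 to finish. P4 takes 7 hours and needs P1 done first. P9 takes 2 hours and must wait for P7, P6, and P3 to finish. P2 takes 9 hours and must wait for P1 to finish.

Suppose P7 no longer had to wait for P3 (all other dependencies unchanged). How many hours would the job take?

27

Original critical path: P1→P2→P6→P9 = 9+9+7+2 = 27 ⇒ 27 hours.
Dropping P3→P7 doesn't change P7's earliest start (17); another predecessor still binds.
The longest chain is now P1→P2→P6→P9 = 9+9+7+2 = 27, so the job takes 27 hours.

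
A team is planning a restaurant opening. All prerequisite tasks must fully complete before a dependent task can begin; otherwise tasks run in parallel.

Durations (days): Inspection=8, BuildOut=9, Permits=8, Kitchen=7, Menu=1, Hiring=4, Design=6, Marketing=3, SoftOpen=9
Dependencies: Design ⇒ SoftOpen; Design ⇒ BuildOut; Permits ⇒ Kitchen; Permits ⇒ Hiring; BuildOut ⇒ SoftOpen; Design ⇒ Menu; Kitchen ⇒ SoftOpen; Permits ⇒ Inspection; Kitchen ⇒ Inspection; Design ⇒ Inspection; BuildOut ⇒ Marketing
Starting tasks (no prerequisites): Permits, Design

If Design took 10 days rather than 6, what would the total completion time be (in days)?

The binding path is Design→BuildOut→SoftOpen = 6+9+9 = 24; finish at 24 days.
Design is on the critical path; changing it to 10 makes that path 28 days.
No other chain overtakes it, so the finish is 28 days.

28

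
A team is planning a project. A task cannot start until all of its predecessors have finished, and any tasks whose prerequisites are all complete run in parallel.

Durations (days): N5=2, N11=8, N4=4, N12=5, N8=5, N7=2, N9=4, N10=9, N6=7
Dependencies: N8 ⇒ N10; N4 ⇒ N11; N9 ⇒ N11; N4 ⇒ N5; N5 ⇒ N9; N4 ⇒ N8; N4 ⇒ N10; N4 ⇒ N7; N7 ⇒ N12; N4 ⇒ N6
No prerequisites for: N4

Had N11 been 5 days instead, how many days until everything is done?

18

As given, the longest chain is N4→N5→N9→N11 = 4+2+4+8 = 18, so the finish is 18 days.
N11 is on the critical path; changing it to 5 makes that path 15 days.
New critical path: N4→N8→N10 = 4+5+9 = 18 ⇒ 18 days.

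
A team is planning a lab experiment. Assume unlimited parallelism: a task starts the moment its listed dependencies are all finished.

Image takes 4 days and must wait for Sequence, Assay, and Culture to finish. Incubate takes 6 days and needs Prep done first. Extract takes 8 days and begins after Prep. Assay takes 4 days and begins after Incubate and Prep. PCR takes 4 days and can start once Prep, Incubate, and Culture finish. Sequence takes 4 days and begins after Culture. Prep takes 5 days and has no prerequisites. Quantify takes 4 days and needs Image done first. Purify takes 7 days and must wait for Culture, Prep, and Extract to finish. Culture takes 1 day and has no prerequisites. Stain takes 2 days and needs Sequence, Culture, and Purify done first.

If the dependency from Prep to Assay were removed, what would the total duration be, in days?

23

Original critical path: Prep→Incubate→Assay→Image→Quantify = 5+6+4+4+4 = 23 ⇒ 23 days.
Dropping Prep→Assay doesn't change Assay's earliest start (11); another predecessor still binds.
New critical path: Prep→Incubate→Assay→Image→Quantify = 5+6+4+4+4 = 23 ⇒ 23 days.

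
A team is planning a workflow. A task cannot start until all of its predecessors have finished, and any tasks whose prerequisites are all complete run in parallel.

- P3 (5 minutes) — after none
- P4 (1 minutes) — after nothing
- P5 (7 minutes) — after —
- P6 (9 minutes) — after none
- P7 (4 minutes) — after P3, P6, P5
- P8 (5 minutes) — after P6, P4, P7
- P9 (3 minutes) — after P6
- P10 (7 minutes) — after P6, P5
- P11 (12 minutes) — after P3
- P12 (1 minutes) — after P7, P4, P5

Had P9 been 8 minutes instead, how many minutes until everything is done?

Critical path before the change: P6→P7→P8 = 9+4+5 = 18 giving 18 minutes.
The longest path through P9 is only 12 minutes, so P9 has float 6.
No other chain overtakes it, so the finish is 18 minutes.

18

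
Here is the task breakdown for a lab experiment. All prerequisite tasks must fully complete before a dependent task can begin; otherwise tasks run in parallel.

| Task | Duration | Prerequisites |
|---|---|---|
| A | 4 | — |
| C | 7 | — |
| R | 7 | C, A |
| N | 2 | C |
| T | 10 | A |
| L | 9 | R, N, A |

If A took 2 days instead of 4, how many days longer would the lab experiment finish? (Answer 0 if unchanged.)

0

Critical path before the change: C→R→L = 7+7+9 = 23 giving 23 days.
A is off the critical path — its longest chain is 20 days, giving 3 of slack.
That remains the longest chain; total 23 days.
Change in finish: 23 − 23 = +0 days.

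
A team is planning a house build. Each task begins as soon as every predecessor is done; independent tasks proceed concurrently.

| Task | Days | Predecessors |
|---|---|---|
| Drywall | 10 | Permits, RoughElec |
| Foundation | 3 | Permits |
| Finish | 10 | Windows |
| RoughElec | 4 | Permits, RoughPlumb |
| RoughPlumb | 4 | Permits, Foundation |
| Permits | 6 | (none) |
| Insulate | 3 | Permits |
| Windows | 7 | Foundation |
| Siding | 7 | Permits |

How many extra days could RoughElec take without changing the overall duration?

Permits→Foundation→RoughPlumb→RoughElec→Drywall = 6+3+4+4+10 = 27 sets the makespan at 27 days.
Longest path through RoughElec: 27 days (earliest finish 17, latest finish 17).
So RoughElec can slip 17 − 17 = 0 days.

0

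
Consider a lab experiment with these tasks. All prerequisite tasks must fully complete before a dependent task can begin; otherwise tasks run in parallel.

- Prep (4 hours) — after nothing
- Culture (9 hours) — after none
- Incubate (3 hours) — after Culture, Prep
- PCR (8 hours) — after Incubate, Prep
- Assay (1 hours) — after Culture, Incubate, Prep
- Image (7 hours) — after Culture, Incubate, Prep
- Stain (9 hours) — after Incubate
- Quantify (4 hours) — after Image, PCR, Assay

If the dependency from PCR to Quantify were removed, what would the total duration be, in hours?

Original critical path: Culture→Incubate→PCR→Quantify = 9+3+8+4 = 24 ⇒ 24 hours.
Without PCR→Quantify, Quantify's earliest start moves from 20 to 19.
The longest chain is now Culture→Incubate→Image→Quantify = 9+3+7+4 = 23, so the job takes 23 hours.

23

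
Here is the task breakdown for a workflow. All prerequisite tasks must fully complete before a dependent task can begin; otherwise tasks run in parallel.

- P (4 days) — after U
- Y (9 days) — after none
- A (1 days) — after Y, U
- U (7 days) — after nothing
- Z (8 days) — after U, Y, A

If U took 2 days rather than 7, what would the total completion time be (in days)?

Baseline: Y→A→Z = 9+1+8 = 18 → 18 days.
U is off the critical path — its longest chain is 16 days, giving 2 of slack.
That remains the longest chain; total 18 days.

18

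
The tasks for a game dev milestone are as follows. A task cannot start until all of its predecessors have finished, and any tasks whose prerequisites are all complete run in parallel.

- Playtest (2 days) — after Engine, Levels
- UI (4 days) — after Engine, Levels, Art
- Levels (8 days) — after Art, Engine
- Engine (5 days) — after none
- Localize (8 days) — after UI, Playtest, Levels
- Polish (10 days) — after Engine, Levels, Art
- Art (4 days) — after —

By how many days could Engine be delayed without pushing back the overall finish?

0

Engine→Levels→UI→Localize = 5+8+4+8 = 25 sets the makespan at 25 days.
The longest chain containing Engine totals 25 days.
Slack of Engine = 0 − 0 = 0 days.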